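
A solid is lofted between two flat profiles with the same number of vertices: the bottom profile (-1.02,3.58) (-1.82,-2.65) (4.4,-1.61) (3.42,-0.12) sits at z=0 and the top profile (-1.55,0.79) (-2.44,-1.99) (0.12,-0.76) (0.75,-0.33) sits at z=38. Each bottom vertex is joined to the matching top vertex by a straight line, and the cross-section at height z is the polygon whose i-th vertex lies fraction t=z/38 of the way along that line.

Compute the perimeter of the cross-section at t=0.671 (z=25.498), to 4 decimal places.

Cross-section at t=0.671: each vertex is (1-t)·p0[i] + t·p1[i].
  v1: (1-0.671)·(-1.02,3.58) + 0.671·(-1.55,0.79) = (-1.3756,1.7079)
  v2: (1-0.671)·(-1.82,-2.65) + 0.671·(-2.44,-1.99) = (-2.2360,-2.2071)
  v3: (1-0.671)·(4.4,-1.61) + 0.671·(0.12,-0.76) = (1.5281,-1.0396)
  v4: (1-0.671)·(3.42,-0.12) + 0.671·(0.75,-0.33) = (1.6284,-0.2609)
Perimeter = Σ |v_{i+1} − v_i|:
  edge 1→2: √(-0.8604² + -3.9150²) = 4.0085 (running 4.0085)
  edge 2→3: √(3.7641² + 1.1675²) = 3.9410 (running 7.9495)
  edge 3→4: √(0.1003² + 0.7787²) = 0.7852 (running 8.7347)
  edge 4→1: √(-3.0041² + 1.9688²) = 3.5917 (running 12.3264)
Perimeter = 12.3264

Perimeter at t=0.671: 12.3264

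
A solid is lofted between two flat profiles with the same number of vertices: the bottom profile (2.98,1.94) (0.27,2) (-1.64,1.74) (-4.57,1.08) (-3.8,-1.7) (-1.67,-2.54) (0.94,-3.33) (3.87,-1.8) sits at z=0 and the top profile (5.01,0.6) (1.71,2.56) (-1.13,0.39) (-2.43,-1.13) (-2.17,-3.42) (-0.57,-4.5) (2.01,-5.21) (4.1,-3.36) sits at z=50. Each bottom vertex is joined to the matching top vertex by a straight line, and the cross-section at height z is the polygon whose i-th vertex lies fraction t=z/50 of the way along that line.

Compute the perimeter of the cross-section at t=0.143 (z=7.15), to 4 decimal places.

Cross-section at t=0.143: each vertex is (1-t)·p0[i] + t·p1[i].
  v1: (1-0.143)·(2.98,1.94) + 0.143·(5.01,0.6) = (3.2703,1.7484)
  v2: (1-0.143)·(0.27,2) + 0.143·(1.71,2.56) = (0.4759,2.0801)
  v3: (1-0.143)·(-1.64,1.74) + 0.143·(-1.13,0.39) = (-1.5671,1.5470)
  v4: (1-0.143)·(-4.57,1.08) + 0.143·(-2.43,-1.13) = (-4.2640,0.7640)
  v5: (1-0.143)·(-3.8,-1.7) + 0.143·(-2.17,-3.42) = (-3.5669,-1.9460)
  v6: (1-0.143)·(-1.67,-2.54) + 0.143·(-0.57,-4.5) = (-1.5127,-2.8203)
  v7: (1-0.143)·(0.94,-3.33) + 0.143·(2.01,-5.21) = (1.0930,-3.5988)
  v8: (1-0.143)·(3.87,-1.8) + 0.143·(4.1,-3.36) = (3.9029,-2.0231)
Perimeter = Σ |v_{i+1} − v_i|:
  edge 1→2: √(-2.7944² + 0.3317²) = 2.8140 (running 2.8140)
  edge 2→3: √(-2.0430² + -0.5331²) = 2.1114 (running 4.9254)
  edge 3→4: √(-2.6969² + -0.7830²) = 2.8083 (running 7.7337)
  edge 4→5: √(0.6971² + -2.7099²) = 2.7981 (running 10.5318)
  edge 5→6: √(2.0542² + -0.8743²) = 2.2325 (running 12.7643)
  edge 6→7: √(2.6057² + -0.7786²) = 2.7195 (running 15.4839)
  edge 7→8: √(2.8099² + 1.5758²) = 3.2216 (running 18.7054)
  edge 8→1: √(-0.6326² + 3.7715²) = 3.8241 (running 22.5296)
Perimeter = 22.5296

Perimeter at t=0.143: 22.5296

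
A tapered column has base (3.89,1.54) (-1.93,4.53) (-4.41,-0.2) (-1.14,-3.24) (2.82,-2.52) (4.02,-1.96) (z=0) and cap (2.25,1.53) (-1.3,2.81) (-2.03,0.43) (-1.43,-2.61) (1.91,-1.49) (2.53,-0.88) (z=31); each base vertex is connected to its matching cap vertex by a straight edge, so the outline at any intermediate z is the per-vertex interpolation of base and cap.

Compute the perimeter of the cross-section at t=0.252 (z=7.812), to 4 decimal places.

Cross-section at t=0.252: each vertex is (1-t)·p0[i] + t·p1[i].
  v1: (1-0.252)·(3.89,1.54) + 0.252·(2.25,1.53) = (3.4767,1.5375)
  v2: (1-0.252)·(-1.93,4.53) + 0.252·(-1.3,2.81) = (-1.7712,4.0966)
  v3: (1-0.252)·(-4.41,-0.2) + 0.252·(-2.03,0.43) = (-3.8102,-0.0412)
  v4: (1-0.252)·(-1.14,-3.24) + 0.252·(-1.43,-2.61) = (-1.2131,-3.0812)
  v5: (1-0.252)·(2.82,-2.52) + 0.252·(1.91,-1.49) = (2.5907,-2.2604)
  v6: (1-0.252)·(4.02,-1.96) + 0.252·(2.53,-0.88) = (3.6445,-1.6878)
Perimeter = Σ |v_{i+1} − v_i|:
  edge 1→2: √(-5.2480² + 2.5591²) = 5.8387 (running 5.8387)
  edge 2→3: √(-2.0390² + -4.1378²) = 4.6129 (running 10.4516)
  edge 3→4: √(2.5972² + -3.0400²) = 3.9984 (running 14.4499)
  edge 4→5: √(3.8038² + 0.8208²) = 3.8913 (running 18.3412)
  edge 5→6: √(1.0538² + 0.5726²) = 1.1994 (running 19.5406)
  edge 6→1: √(-0.1678² + 3.2253²) = 3.2297 (running 22.7703)
Perimeter = 22.7703

Perimeter at t=0.252: 22.7703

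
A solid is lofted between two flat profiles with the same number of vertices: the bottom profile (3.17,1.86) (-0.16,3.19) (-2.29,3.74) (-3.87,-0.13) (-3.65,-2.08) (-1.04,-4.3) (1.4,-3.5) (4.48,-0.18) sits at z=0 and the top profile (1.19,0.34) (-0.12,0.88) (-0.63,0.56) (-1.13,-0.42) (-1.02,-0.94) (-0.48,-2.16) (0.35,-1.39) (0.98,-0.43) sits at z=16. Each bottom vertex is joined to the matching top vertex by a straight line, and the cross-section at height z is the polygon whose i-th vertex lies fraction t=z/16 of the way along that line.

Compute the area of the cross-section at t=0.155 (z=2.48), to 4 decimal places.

Cross-section at t=0.155: each vertex is (1-t)·p0[i] + t·p1[i].
  v1: (1-0.155)·(3.17,1.86) + 0.155·(1.19,0.34) = (2.8631,1.6244)
  v2: (1-0.155)·(-0.16,3.19) + 0.155·(-0.12,0.88) = (-0.1538,2.8319)
  v3: (1-0.155)·(-2.29,3.74) + 0.155·(-0.63,0.56) = (-2.0327,3.2471)
  v4: (1-0.155)·(-3.87,-0.13) + 0.155·(-1.13,-0.42) = (-3.4453,-0.1749)
  v5: (1-0.155)·(-3.65,-2.08) + 0.155·(-1.02,-0.94) = (-3.2424,-1.9033)
  v6: (1-0.155)·(-1.04,-4.3) + 0.155·(-0.48,-2.16) = (-0.9532,-3.9683)
  v7: (1-0.155)·(1.4,-3.5) + 0.155·(0.35,-1.39) = (1.2372,-3.1730)
  v8: (1-0.155)·(4.48,-0.18) + 0.155·(0.98,-0.43) = (3.9375,-0.2188)
Shoelace sum Σ(x_i·y_{i+1} − x_{i+1}·y_i):
  i=1: 2.8631·2.8319 − -0.1538·1.6244 = +8.3580 (running +8.3580)
  i=2: -0.1538·3.2471 − -2.0327·2.8319 = +5.2571 (running +13.6151)
  i=3: -2.0327·-0.1749 − -3.4453·3.2471 = +11.5429 (running +25.1579)
  i=4: -3.4453·-1.9033 − -3.2424·-0.1749 = +5.9902 (running +31.1481)
  i=5: -3.2424·-3.9683 − -0.9532·-1.9033 = +11.0524 (running +42.2005)
  i=6: -0.9532·-3.1730 − 1.2372·-3.9683 = +7.9342 (running +50.1348)
  i=7: 1.2372·-0.2188 − 3.9375·-3.1730 = +12.2228 (running +62.3576)
  i=8: 3.9375·1.6244 − 2.8631·-0.2188 = +7.0224 (running +69.3800)
Area = |Σ|/2 = |69.3800|/2 = 34.6900

Area at t=0.155: 34.6900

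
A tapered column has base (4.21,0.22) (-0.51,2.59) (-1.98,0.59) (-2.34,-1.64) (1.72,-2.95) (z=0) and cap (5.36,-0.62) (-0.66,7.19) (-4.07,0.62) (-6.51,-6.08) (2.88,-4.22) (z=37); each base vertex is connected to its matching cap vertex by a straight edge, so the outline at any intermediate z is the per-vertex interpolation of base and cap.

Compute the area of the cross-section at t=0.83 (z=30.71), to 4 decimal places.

Cross-section at t=0.83: each vertex is (1-t)·p0[i] + t·p1[i].
  v1: (1-0.83)·(4.21,0.22) + 0.83·(5.36,-0.62) = (5.1645,-0.4772)
  v2: (1-0.83)·(-0.51,2.59) + 0.83·(-0.66,7.19) = (-0.6345,6.4080)
  v3: (1-0.83)·(-1.98,0.59) + 0.83·(-4.07,0.62) = (-3.7147,0.6149)
  v4: (1-0.83)·(-2.34,-1.64) + 0.83·(-6.51,-6.08) = (-5.8011,-5.3252)
  v5: (1-0.83)·(1.72,-2.95) + 0.83·(2.88,-4.22) = (2.6828,-4.0041)
Shoelace sum Σ(x_i·y_{i+1} − x_{i+1}·y_i):
  i=1: 5.1645·6.4080 − -0.6345·-0.4772 = +32.7913 (running +32.7913)
  i=2: -0.6345·0.6149 − -3.7147·6.4080 = +23.4136 (running +56.2050)
  i=3: -3.7147·-5.3252 − -5.8011·0.6149 = +23.3486 (running +79.5536)
  i=4: -5.8011·-4.0041 − 2.6828·-5.3252 = +37.5146 (running +117.0682)
  i=5: 2.6828·-0.4772 − 5.1645·-4.0041 = +19.3989 (running +136.4672)
Area = |Σ|/2 = |136.4672|/2 = 68.2336

Area at t=0.83: 68.2336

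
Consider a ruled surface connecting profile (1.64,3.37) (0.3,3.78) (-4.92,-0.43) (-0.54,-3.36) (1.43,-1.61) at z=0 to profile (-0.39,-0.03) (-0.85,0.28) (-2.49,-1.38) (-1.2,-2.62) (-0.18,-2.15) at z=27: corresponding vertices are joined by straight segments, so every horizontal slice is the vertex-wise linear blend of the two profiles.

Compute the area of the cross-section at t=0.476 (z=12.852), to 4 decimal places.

Area at t=0.476: 13.3041

Cross-section at t=0.476: each vertex is (1-t)·p0[i] + t·p1[i].
  v1: (1-0.476)·(1.64,3.37) + 0.476·(-0.39,-0.03) = (0.6737,1.7516)
  v2: (1-0.476)·(0.3,3.78) + 0.476·(-0.85,0.28) = (-0.2474,2.1140)
  v3: (1-0.476)·(-4.92,-0.43) + 0.476·(-2.49,-1.38) = (-3.7633,-0.8822)
  v4: (1-0.476)·(-0.54,-3.36) + 0.476·(-1.2,-2.62) = (-0.8542,-3.0078)
  v5: (1-0.476)·(1.43,-1.61) + 0.476·(-0.18,-2.15) = (0.6636,-1.8670)
Shoelace sum Σ(x_i·y_{i+1} − x_{i+1}·y_i):
  i=1: 0.6737·2.1140 − -0.2474·1.7516 = +1.8576 (running +1.8576)
  i=2: -0.2474·-0.8822 − -3.7633·2.1140 = +8.1739 (running +10.0315)
  i=3: -3.7633·-3.0078 − -0.8542·-0.8822 = +10.5656 (running +20.5971)
  i=4: -0.8542·-1.8670 − 0.6636·-3.0078 = +3.5908 (running +24.1879)
  i=5: 0.6636·1.7516 − 0.6737·-1.8670 = +2.4203 (running +26.6082)
Area = |Σ|/2 = |26.6082|/2 = 13.3041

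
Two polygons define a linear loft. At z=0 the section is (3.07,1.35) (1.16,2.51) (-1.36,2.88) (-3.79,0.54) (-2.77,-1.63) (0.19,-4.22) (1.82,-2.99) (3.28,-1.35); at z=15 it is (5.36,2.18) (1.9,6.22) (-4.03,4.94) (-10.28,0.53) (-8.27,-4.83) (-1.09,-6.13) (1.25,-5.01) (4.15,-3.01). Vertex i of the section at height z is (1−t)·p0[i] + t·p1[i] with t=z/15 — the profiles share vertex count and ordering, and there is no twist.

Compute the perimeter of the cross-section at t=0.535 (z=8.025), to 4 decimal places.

Cross-section at t=0.535: each vertex is (1-t)·p0[i] + t·p1[i].
  v1: (1-0.535)·(3.07,1.35) + 0.535·(5.36,2.18) = (4.2952,1.7941)
  v2: (1-0.535)·(1.16,2.51) + 0.535·(1.9,6.22) = (1.5559,4.4948)
  v3: (1-0.535)·(-1.36,2.88) + 0.535·(-4.03,4.94) = (-2.7885,3.9821)
  v4: (1-0.535)·(-3.79,0.54) + 0.535·(-10.28,0.53) = (-7.2621,0.5347)
  v5: (1-0.535)·(-2.77,-1.63) + 0.535·(-8.27,-4.83) = (-5.7125,-3.3420)
  v6: (1-0.535)·(0.19,-4.22) + 0.535·(-1.09,-6.13) = (-0.4948,-5.2418)
  v7: (1-0.535)·(1.82,-2.99) + 0.535·(1.25,-5.01) = (1.5151,-4.0707)
  v8: (1-0.535)·(3.28,-1.35) + 0.535·(4.15,-3.01) = (3.7455,-2.2381)
Perimeter = Σ |v_{i+1} − v_i|:
  edge 1→2: √(-2.7393² + 2.7008²) = 3.8468 (running 3.8468)
  edge 2→3: √(-4.3444² + -0.5127²) = 4.3745 (running 8.2213)
  edge 3→4: √(-4.4737² + -3.4475²) = 5.6479 (running 13.8692)
  edge 4→5: √(1.5496² + -3.8767²) = 4.1749 (running 18.0441)
  edge 5→6: √(5.2177² + -1.8998²) = 5.5528 (running 23.5969)
  edge 6→7: √(2.0099² + 1.1711²) = 2.3262 (running 25.9231)
  edge 7→8: √(2.2304² + 1.8326²) = 2.8867 (running 28.8098)
  edge 8→1: √(0.5497² + 4.0322²) = 4.0694 (running 32.8793)
Perimeter = 32.8793

Perimeter at t=0.535: 32.8793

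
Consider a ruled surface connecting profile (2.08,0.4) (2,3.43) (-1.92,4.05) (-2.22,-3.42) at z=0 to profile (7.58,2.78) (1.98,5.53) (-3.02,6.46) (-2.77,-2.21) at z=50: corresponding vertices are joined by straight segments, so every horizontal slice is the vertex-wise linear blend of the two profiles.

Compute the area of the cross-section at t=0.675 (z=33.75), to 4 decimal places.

Cross-section at t=0.675: each vertex is (1-t)·p0[i] + t·p1[i].
  v1: (1-0.675)·(2.08,0.4) + 0.675·(7.58,2.78) = (5.7925,2.0065)
  v2: (1-0.675)·(2,3.43) + 0.675·(1.98,5.53) = (1.9865,4.8475)
  v3: (1-0.675)·(-1.92,4.05) + 0.675·(-3.02,6.46) = (-2.6625,5.6768)
  v4: (1-0.675)·(-2.22,-3.42) + 0.675·(-2.77,-2.21) = (-2.5913,-2.6033)
Shoelace sum Σ(x_i·y_{i+1} − x_{i+1}·y_i):
  i=1: 5.7925·4.8475 − 1.9865·2.0065 = +24.0932 (running +24.0932)
  i=2: 1.9865·5.6768 − -2.6625·4.8475 = +24.1833 (running +48.2766)
  i=3: -2.6625·-2.6033 − -2.5913·5.6768 = +21.6410 (running +69.9176)
  i=4: -2.5913·2.0065 − 5.7925·-2.6033 = +9.8800 (running +79.7976)
Area = |Σ|/2 = |79.7976|/2 = 39.8988

Area at t=0.675: 39.8988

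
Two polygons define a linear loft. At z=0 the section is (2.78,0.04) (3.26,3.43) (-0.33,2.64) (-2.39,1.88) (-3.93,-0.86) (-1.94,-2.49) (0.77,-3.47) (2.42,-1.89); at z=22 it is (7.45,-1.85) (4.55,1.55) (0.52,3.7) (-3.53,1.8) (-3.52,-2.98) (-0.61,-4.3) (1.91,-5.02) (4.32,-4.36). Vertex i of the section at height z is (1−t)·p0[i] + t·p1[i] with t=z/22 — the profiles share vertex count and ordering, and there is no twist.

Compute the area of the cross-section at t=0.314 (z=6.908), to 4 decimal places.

Area at t=0.314: 40.9060

Cross-section at t=0.314: each vertex is (1-t)·p0[i] + t·p1[i].
  v1: (1-0.314)·(2.78,0.04) + 0.314·(7.45,-1.85) = (4.2464,-0.5535)
  v2: (1-0.314)·(3.26,3.43) + 0.314·(4.55,1.55) = (3.6651,2.8397)
  v3: (1-0.314)·(-0.33,2.64) + 0.314·(0.52,3.7) = (-0.0631,2.9728)
  v4: (1-0.314)·(-2.39,1.88) + 0.314·(-3.53,1.8) = (-2.7480,1.8549)
  v5: (1-0.314)·(-3.93,-0.86) + 0.314·(-3.52,-2.98) = (-3.8013,-1.5257)
  v6: (1-0.314)·(-1.94,-2.49) + 0.314·(-0.61,-4.3) = (-1.5224,-3.0583)
  v7: (1-0.314)·(0.77,-3.47) + 0.314·(1.91,-5.02) = (1.1280,-3.9567)
  v8: (1-0.314)·(2.42,-1.89) + 0.314·(4.32,-4.36) = (3.0166,-2.6656)
Shoelace sum Σ(x_i·y_{i+1} − x_{i+1}·y_i):
  i=1: 4.2464·2.8397 − 3.6651·-0.5535 = +14.0868 (running +14.0868)
  i=2: 3.6651·2.9728 − -0.0631·2.8397 = +11.0748 (running +25.1616)
  i=3: -0.0631·1.8549 − -2.7480·2.9728 = +8.0522 (running +33.2138)
  i=4: -2.7480·-1.5257 − -3.8013·1.8549 = +11.2434 (running +44.4572)
  i=5: -3.8013·-3.0583 − -1.5224·-1.5257 = +9.3029 (running +53.7601)
  i=6: -1.5224·-3.9567 − 1.1280·-3.0583 = +9.4733 (running +63.2334)
  i=7: 1.1280·-2.6656 − 3.0166·-3.9567 = +8.9291 (running +72.1625)
  i=8: 3.0166·-0.5535 − 4.2464·-2.6656 = +9.6495 (running +81.8120)
Area = |Σ|/2 = |81.8120|/2 = 40.9060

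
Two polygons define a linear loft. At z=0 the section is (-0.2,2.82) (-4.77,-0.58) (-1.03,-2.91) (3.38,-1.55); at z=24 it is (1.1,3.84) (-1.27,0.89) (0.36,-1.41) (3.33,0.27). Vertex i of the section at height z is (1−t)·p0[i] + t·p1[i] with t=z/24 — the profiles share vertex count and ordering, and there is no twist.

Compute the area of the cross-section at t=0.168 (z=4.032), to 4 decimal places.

Area at t=0.168: 21.7078

Cross-section at t=0.168: each vertex is (1-t)·p0[i] + t·p1[i].
  v1: (1-0.168)·(-0.2,2.82) + 0.168·(1.1,3.84) = (0.0184,2.9914)
  v2: (1-0.168)·(-4.77,-0.58) + 0.168·(-1.27,0.89) = (-4.1820,-0.3330)
  v3: (1-0.168)·(-1.03,-2.91) + 0.168·(0.36,-1.41) = (-0.7965,-2.6580)
  v4: (1-0.168)·(3.38,-1.55) + 0.168·(3.33,0.27) = (3.3716,-1.2442)
Shoelace sum Σ(x_i·y_{i+1} − x_{i+1}·y_i):
  i=1: 0.0184·-0.3330 − -4.1820·2.9914 = +12.5037 (running +12.5037)
  i=2: -4.1820·-2.6580 − -0.7965·-0.3330 = +10.8505 (running +23.3542)
  i=3: -0.7965·-1.2442 − 3.3716·-2.6580 = +9.9527 (running +33.3070)
  i=4: 3.3716·2.9914 − 0.0184·-1.2442 = +10.1086 (running +43.4155)
Area = |Σ|/2 = |43.4155|/2 = 21.7078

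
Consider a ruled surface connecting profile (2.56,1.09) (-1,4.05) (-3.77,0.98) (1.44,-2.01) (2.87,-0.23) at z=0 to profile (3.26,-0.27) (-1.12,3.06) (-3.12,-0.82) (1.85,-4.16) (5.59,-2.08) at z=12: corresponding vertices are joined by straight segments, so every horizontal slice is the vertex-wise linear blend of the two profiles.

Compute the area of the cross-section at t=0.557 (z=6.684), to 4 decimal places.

Area at t=0.557: 25.3648

Cross-section at t=0.557: each vertex is (1-t)·p0[i] + t·p1[i].
  v1: (1-0.557)·(2.56,1.09) + 0.557·(3.26,-0.27) = (2.9499,0.3325)
  v2: (1-0.557)·(-1,4.05) + 0.557·(-1.12,3.06) = (-1.0668,3.4986)
  v3: (1-0.557)·(-3.77,0.98) + 0.557·(-3.12,-0.82) = (-3.4080,-0.0226)
  v4: (1-0.557)·(1.44,-2.01) + 0.557·(1.85,-4.16) = (1.6684,-3.2075)
  v5: (1-0.557)·(2.87,-0.23) + 0.557·(5.59,-2.08) = (4.3850,-1.2605)
Shoelace sum Σ(x_i·y_{i+1} − x_{i+1}·y_i):
  i=1: 2.9499·3.4986 − -1.0668·0.3325 = +10.6751 (running +10.6751)
  i=2: -1.0668·-0.0226 − -3.4080·3.4986 = +11.9471 (running +22.6222)
  i=3: -3.4080·-3.2075 − 1.6684·-0.0226 = +10.9689 (running +33.5911)
  i=4: 1.6684·-1.2605 − 4.3850·-3.2075 = +11.9623 (running +45.5534)
  i=5: 4.3850·0.3325 − 2.9499·-1.2605 = +5.1761 (running +50.7295)
Area = |Σ|/2 = |50.7295|/2 = 25.3648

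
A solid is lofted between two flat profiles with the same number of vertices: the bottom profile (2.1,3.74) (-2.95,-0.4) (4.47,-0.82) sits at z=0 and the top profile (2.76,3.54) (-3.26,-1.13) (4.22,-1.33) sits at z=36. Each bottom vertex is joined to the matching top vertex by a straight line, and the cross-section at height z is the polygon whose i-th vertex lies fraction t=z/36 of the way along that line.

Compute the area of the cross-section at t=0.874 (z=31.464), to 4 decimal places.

Area at t=0.874: 17.8702

Cross-section at t=0.874: each vertex is (1-t)·p0[i] + t·p1[i].
  v1: (1-0.874)·(2.1,3.74) + 0.874·(2.76,3.54) = (2.6768,3.5652)
  v2: (1-0.874)·(-2.95,-0.4) + 0.874·(-3.26,-1.13) = (-3.2209,-1.0380)
  v3: (1-0.874)·(4.47,-0.82) + 0.874·(4.22,-1.33) = (4.2515,-1.2657)
Shoelace sum Σ(x_i·y_{i+1} − x_{i+1}·y_i):
  i=1: 2.6768·-1.0380 − -3.2209·3.5652 = +8.7047 (running +8.7047)
  i=2: -3.2209·-1.2657 − 4.2515·-1.0380 = +8.4900 (running +17.1947)
  i=3: 4.2515·3.5652 − 2.6768·-1.2657 = +18.5456 (running +35.7403)
Area = |Σ|/2 = |35.7403|/2 = 17.8702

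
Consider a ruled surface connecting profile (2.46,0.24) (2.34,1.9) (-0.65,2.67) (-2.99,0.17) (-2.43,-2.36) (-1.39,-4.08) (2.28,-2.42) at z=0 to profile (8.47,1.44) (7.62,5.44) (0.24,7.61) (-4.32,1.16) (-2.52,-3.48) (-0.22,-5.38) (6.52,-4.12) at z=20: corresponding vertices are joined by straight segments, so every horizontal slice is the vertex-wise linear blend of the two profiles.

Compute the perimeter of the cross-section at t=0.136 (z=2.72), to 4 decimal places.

Perimeter at t=0.136: 22.2375

Cross-section at t=0.136: each vertex is (1-t)·p0[i] + t·p1[i].
  v1: (1-0.136)·(2.46,0.24) + 0.136·(8.47,1.44) = (3.2774,0.4032)
  v2: (1-0.136)·(2.34,1.9) + 0.136·(7.62,5.44) = (3.0581,2.3814)
  v3: (1-0.136)·(-0.65,2.67) + 0.136·(0.24,7.61) = (-0.5290,3.3418)
  v4: (1-0.136)·(-2.99,0.17) + 0.136·(-4.32,1.16) = (-3.1709,0.3046)
  v5: (1-0.136)·(-2.43,-2.36) + 0.136·(-2.52,-3.48) = (-2.4422,-2.5123)
  v6: (1-0.136)·(-1.39,-4.08) + 0.136·(-0.22,-5.38) = (-1.2309,-4.2568)
  v7: (1-0.136)·(2.28,-2.42) + 0.136·(6.52,-4.12) = (2.8566,-2.6512)
Perimeter = Σ |v_{i+1} − v_i|:
  edge 1→2: √(-0.2193² + 1.9782²) = 1.9904 (running 1.9904)
  edge 2→3: √(-3.5870² + 0.9604²) = 3.7134 (running 5.7037)
  edge 3→4: √(-2.6419² + -3.0372²) = 4.0255 (running 9.7292)
  edge 4→5: √(0.7286² + -2.8170²) = 2.9097 (running 12.6389)
  edge 5→6: √(1.2114² + -1.7445²) = 2.1238 (running 14.7627)
  edge 6→7: √(4.0875² + 1.6056²) = 4.3916 (running 19.1542)
  edge 7→1: √(0.4207² + 3.0544²) = 3.0832 (running 22.2375)
Perimeter = 22.2375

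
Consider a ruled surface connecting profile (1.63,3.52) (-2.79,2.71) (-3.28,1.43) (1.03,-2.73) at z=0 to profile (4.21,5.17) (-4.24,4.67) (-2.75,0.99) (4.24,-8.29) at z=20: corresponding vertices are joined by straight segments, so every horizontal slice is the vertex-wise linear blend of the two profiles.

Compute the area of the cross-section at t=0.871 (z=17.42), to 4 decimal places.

Area at t=0.871: 55.5443

Cross-section at t=0.871: each vertex is (1-t)·p0[i] + t·p1[i].
  v1: (1-0.871)·(1.63,3.52) + 0.871·(4.21,5.17) = (3.8772,4.9572)
  v2: (1-0.871)·(-2.79,2.71) + 0.871·(-4.24,4.67) = (-4.0530,4.4172)
  v3: (1-0.871)·(-3.28,1.43) + 0.871·(-2.75,0.99) = (-2.8184,1.0468)
  v4: (1-0.871)·(1.03,-2.73) + 0.871·(4.24,-8.29) = (3.8259,-7.5728)
Shoelace sum Σ(x_i·y_{i+1} − x_{i+1}·y_i):
  i=1: 3.8772·4.4172 − -4.0530·4.9572 = +37.2172 (running +37.2172)
  i=2: -4.0530·1.0468 − -2.8184·4.4172 = +8.2067 (running +45.4239)
  i=3: -2.8184·-7.5728 − 3.8259·1.0468 = +17.3380 (running +62.7620)
  i=4: 3.8259·4.9572 − 3.8772·-7.5728 = +48.3266 (running +111.0885)
Area = |Σ|/2 = |111.0885|/2 = 55.5443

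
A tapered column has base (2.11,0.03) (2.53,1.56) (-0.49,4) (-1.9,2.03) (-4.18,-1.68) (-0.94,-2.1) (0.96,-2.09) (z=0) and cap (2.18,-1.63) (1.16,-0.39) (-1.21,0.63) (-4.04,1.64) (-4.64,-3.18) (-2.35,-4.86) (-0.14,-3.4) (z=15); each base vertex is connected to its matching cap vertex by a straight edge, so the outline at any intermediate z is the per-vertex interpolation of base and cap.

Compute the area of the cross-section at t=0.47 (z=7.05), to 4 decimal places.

Area at t=0.47: 25.4216

Cross-section at t=0.47: each vertex is (1-t)·p0[i] + t·p1[i].
  v1: (1-0.47)·(2.11,0.03) + 0.47·(2.18,-1.63) = (2.1429,-0.7502)
  v2: (1-0.47)·(2.53,1.56) + 0.47·(1.16,-0.39) = (1.8861,0.6435)
  v3: (1-0.47)·(-0.49,4) + 0.47·(-1.21,0.63) = (-0.8284,2.4161)
  v4: (1-0.47)·(-1.9,2.03) + 0.47·(-4.04,1.64) = (-2.9058,1.8467)
  v5: (1-0.47)·(-4.18,-1.68) + 0.47·(-4.64,-3.18) = (-4.3962,-2.3850)
  v6: (1-0.47)·(-0.94,-2.1) + 0.47·(-2.35,-4.86) = (-1.6027,-3.3972)
  v7: (1-0.47)·(0.96,-2.09) + 0.47·(-0.14,-3.4) = (0.4430,-2.7057)
Shoelace sum Σ(x_i·y_{i+1} − x_{i+1}·y_i):
  i=1: 2.1429·0.6435 − 1.8861·-0.7502 = +2.7939 (running +2.7939)
  i=2: 1.8861·2.4161 − -0.8284·0.6435 = +5.0901 (running +7.8840)
  i=3: -0.8284·1.8467 − -2.9058·2.4161 = +5.4909 (running +13.3749)
  i=4: -2.9058·-2.3850 − -4.3962·1.8467 = +15.0488 (running +28.4237)
  i=5: -4.3962·-3.3972 − -1.6027·-2.3850 = +11.1123 (running +39.5360)
  i=6: -1.6027·-2.7057 − 0.4430·-3.3972 = +5.8414 (running +45.3774)
  i=7: 0.4430·-0.7502 − 2.1429·-2.7057 = +5.4657 (running +50.8431)
Area = |Σ|/2 = |50.8431|/2 = 25.4216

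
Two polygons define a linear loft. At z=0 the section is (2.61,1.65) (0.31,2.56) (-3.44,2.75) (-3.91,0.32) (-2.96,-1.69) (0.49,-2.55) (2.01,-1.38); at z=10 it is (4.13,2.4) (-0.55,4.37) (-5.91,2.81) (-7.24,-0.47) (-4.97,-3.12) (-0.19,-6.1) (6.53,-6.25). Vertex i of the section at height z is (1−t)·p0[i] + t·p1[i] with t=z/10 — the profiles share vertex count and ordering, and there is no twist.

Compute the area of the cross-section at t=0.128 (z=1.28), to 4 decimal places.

Cross-section at t=0.128: each vertex is (1-t)·p0[i] + t·p1[i].
  v1: (1-0.128)·(2.61,1.65) + 0.128·(4.13,2.4) = (2.8046,1.7460)
  v2: (1-0.128)·(0.31,2.56) + 0.128·(-0.55,4.37) = (0.1999,2.7917)
  v3: (1-0.128)·(-3.44,2.75) + 0.128·(-5.91,2.81) = (-3.7562,2.7577)
  v4: (1-0.128)·(-3.91,0.32) + 0.128·(-7.24,-0.47) = (-4.3362,0.2189)
  v5: (1-0.128)·(-2.96,-1.69) + 0.128·(-4.97,-3.12) = (-3.2173,-1.8730)
  v6: (1-0.128)·(0.49,-2.55) + 0.128·(-0.19,-6.1) = (0.4030,-3.0044)
  v7: (1-0.128)·(2.01,-1.38) + 0.128·(6.53,-6.25) = (2.5886,-2.0034)
Shoelace sum Σ(x_i·y_{i+1} − x_{i+1}·y_i):
  i=1: 2.8046·2.7917 − 0.1999·1.7460 = +7.4804 (running +7.4804)
  i=2: 0.1999·2.7577 − -3.7562·2.7917 = +11.0373 (running +18.5177)
  i=3: -3.7562·0.2189 − -4.3362·2.7577 = +11.1358 (running +29.6535)
  i=4: -4.3362·-1.8730 − -3.2173·0.2189 = +8.8261 (running +38.4796)
  i=5: -3.2173·-3.0044 − 0.4030·-1.8730 = +10.4208 (running +48.9004)
  i=6: 0.4030·-2.0034 − 2.5886·-3.0044 = +6.9698 (running +55.8702)
  i=7: 2.5886·1.7460 − 2.8046·-2.0034 = +10.1382 (running +66.0084)
Area = |Σ|/2 = |66.0084|/2 = 33.0042

Area at t=0.128: 33.0042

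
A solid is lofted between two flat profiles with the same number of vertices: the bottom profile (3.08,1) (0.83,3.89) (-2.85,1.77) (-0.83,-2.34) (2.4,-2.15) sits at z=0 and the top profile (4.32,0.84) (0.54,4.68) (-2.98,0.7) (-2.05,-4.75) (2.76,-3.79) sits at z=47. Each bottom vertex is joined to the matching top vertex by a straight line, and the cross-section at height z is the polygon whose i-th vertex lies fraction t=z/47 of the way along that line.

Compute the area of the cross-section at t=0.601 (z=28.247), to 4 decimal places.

Area at t=0.601: 35.8254

Cross-section at t=0.601: each vertex is (1-t)·p0[i] + t·p1[i].
  v1: (1-0.601)·(3.08,1) + 0.601·(4.32,0.84) = (3.8252,0.9038)
  v2: (1-0.601)·(0.83,3.89) + 0.601·(0.54,4.68) = (0.6557,4.3648)
  v3: (1-0.601)·(-2.85,1.77) + 0.601·(-2.98,0.7) = (-2.9281,1.1269)
  v4: (1-0.601)·(-0.83,-2.34) + 0.601·(-2.05,-4.75) = (-1.5632,-3.7884)
  v5: (1-0.601)·(2.4,-2.15) + 0.601·(2.76,-3.79) = (2.6164,-3.1356)
Shoelace sum Σ(x_i·y_{i+1} − x_{i+1}·y_i):
  i=1: 3.8252·4.3648 − 0.6557·0.9038 = +16.1037 (running +16.1037)
  i=2: 0.6557·1.1269 − -2.9281·4.3648 = +13.5196 (running +29.6233)
  i=3: -2.9281·-3.7884 − -1.5632·1.1269 = +12.8546 (running +42.4779)
  i=4: -1.5632·-3.1356 − 2.6164·-3.7884 = +14.8135 (running +57.2915)
  i=5: 2.6164·0.9038 − 3.8252·-3.1356 = +14.3593 (running +71.6508)
Area = |Σ|/2 = |71.6508|/2 = 35.8254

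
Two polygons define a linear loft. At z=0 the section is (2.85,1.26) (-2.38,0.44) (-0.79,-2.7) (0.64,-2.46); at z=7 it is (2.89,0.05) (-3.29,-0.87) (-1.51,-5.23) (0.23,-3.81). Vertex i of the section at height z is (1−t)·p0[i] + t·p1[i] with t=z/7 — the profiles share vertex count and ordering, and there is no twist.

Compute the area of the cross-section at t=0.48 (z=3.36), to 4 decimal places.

Cross-section at t=0.48: each vertex is (1-t)·p0[i] + t·p1[i].
  v1: (1-0.48)·(2.85,1.26) + 0.48·(2.89,0.05) = (2.8692,0.6792)
  v2: (1-0.48)·(-2.38,0.44) + 0.48·(-3.29,-0.87) = (-2.8168,-0.1888)
  v3: (1-0.48)·(-0.79,-2.7) + 0.48·(-1.51,-5.23) = (-1.1356,-3.9144)
  v4: (1-0.48)·(0.64,-2.46) + 0.48·(0.23,-3.81) = (0.4432,-3.1080)
Shoelace sum Σ(x_i·y_{i+1} − x_{i+1}·y_i):
  i=1: 2.8692·-0.1888 − -2.8168·0.6792 = +1.3715 (running +1.3715)
  i=2: -2.8168·-3.9144 − -1.1356·-0.1888 = +10.8117 (running +12.1831)
  i=3: -1.1356·-3.1080 − 0.4432·-3.9144 = +5.2643 (running +17.4475)
  i=4: 0.4432·0.6792 − 2.8692·-3.1080 = +9.2185 (running +26.6659)
Area = |Σ|/2 = |26.6659|/2 = 13.3330

Area at t=0.48: 13.3330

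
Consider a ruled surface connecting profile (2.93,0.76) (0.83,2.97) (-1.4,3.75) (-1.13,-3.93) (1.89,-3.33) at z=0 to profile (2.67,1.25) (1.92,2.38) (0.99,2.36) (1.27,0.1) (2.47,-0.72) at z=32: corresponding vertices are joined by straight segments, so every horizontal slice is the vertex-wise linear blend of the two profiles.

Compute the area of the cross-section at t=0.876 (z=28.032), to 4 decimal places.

Cross-section at t=0.876: each vertex is (1-t)·p0[i] + t·p1[i].
  v1: (1-0.876)·(2.93,0.76) + 0.876·(2.67,1.25) = (2.7022,1.1892)
  v2: (1-0.876)·(0.83,2.97) + 0.876·(1.92,2.38) = (1.7848,2.4532)
  v3: (1-0.876)·(-1.4,3.75) + 0.876·(0.99,2.36) = (0.6936,2.5324)
  v4: (1-0.876)·(-1.13,-3.93) + 0.876·(1.27,0.1) = (0.9724,-0.3997)
  v5: (1-0.876)·(1.89,-3.33) + 0.876·(2.47,-0.72) = (2.3981,-1.0436)
Shoelace sum Σ(x_i·y_{i+1} − x_{i+1}·y_i):
  i=1: 2.7022·2.4532 − 1.7848·1.1892 = +4.5064 (running +4.5064)
  i=2: 1.7848·2.5324 − 0.6936·2.4532 = +2.8182 (running +7.3247)
  i=3: 0.6936·-0.3997 − 0.9724·2.5324 = -2.7397 (running +4.5849)
  i=4: 0.9724·-1.0436 − 2.3981·-0.3997 = -0.0563 (running +4.5287)
  i=5: 2.3981·1.1892 − 2.7022·-1.0436 = +5.6721 (running +10.2007)
Area = |Σ|/2 = |10.2007|/2 = 5.1004

Area at t=0.876: 5.1004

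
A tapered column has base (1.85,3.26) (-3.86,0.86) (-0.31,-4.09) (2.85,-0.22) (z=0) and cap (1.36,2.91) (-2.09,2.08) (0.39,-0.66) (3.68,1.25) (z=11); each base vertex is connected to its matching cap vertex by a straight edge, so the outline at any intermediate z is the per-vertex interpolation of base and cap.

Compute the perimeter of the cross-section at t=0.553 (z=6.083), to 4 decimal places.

Cross-section at t=0.553: each vertex is (1-t)·p0[i] + t·p1[i].
  v1: (1-0.553)·(1.85,3.26) + 0.553·(1.36,2.91) = (1.5790,3.0664)
  v2: (1-0.553)·(-3.86,0.86) + 0.553·(-2.09,2.08) = (-2.8812,1.5347)
  v3: (1-0.553)·(-0.31,-4.09) + 0.553·(0.39,-0.66) = (0.0771,-2.1932)
  v4: (1-0.553)·(2.85,-0.22) + 0.553·(3.68,1.25) = (3.3090,0.5929)
Perimeter = Σ |v_{i+1} − v_i|:
  edge 1→2: √(-4.4602² + -1.5318²) = 4.7159 (running 4.7159)
  edge 2→3: √(2.9583² + -3.7279²) = 4.7590 (running 9.4750)
  edge 3→4: √(3.2319² + 2.7861²) = 4.2670 (running 13.7420)
  edge 4→1: √(-1.7300² + 2.4735²) = 3.0185 (running 16.7605)
Perimeter = 16.7605

Perimeter at t=0.553: 16.7605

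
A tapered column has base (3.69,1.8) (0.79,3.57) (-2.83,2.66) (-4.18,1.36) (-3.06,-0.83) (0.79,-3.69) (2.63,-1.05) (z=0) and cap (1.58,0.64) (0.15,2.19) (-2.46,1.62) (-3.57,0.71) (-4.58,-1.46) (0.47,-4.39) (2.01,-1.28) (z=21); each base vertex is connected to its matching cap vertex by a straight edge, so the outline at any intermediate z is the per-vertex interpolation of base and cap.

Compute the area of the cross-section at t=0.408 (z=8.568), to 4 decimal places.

Area at t=0.408: 30.8174

Cross-section at t=0.408: each vertex is (1-t)·p0[i] + t·p1[i].
  v1: (1-0.408)·(3.69,1.8) + 0.408·(1.58,0.64) = (2.8291,1.3267)
  v2: (1-0.408)·(0.79,3.57) + 0.408·(0.15,2.19) = (0.5289,3.0070)
  v3: (1-0.408)·(-2.83,2.66) + 0.408·(-2.46,1.62) = (-2.6790,2.2357)
  v4: (1-0.408)·(-4.18,1.36) + 0.408·(-3.57,0.71) = (-3.9311,1.0948)
  v5: (1-0.408)·(-3.06,-0.83) + 0.408·(-4.58,-1.46) = (-3.6802,-1.0870)
  v6: (1-0.408)·(0.79,-3.69) + 0.408·(0.47,-4.39) = (0.6594,-3.9756)
  v7: (1-0.408)·(2.63,-1.05) + 0.408·(2.01,-1.28) = (2.3770,-1.1438)
Shoelace sum Σ(x_i·y_{i+1} − x_{i+1}·y_i):
  i=1: 2.8291·3.0070 − 0.5289·1.3267 = +7.8054 (running +7.8054)
  i=2: 0.5289·2.2357 − -2.6790·3.0070 = +9.2382 (running +17.0435)
  i=3: -2.6790·1.0948 − -3.9311·2.2357 = +5.8557 (running +22.8993)
  i=4: -3.9311·-1.0870 − -3.6802·1.0948 = +8.3023 (running +31.2016)
  i=5: -3.6802·-3.9756 − 0.6594·-1.0870 = +15.3477 (running +46.5493)
  i=6: 0.6594·-1.1438 − 2.3770·-3.9756 = +8.6959 (running +55.2451)
  i=7: 2.3770·1.3267 − 2.8291·-1.1438 = +6.3897 (running +61.6349)
Area = |Σ|/2 = |61.6349|/2 = 30.8174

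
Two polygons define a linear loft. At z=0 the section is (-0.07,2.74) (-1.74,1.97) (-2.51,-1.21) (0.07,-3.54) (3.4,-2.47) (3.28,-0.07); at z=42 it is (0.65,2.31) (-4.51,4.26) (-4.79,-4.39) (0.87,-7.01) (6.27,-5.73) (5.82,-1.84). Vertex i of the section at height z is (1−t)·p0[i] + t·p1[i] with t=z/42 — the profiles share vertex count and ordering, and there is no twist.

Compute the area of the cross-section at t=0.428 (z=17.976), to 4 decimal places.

Cross-section at t=0.428: each vertex is (1-t)·p0[i] + t·p1[i].
  v1: (1-0.428)·(-0.07,2.74) + 0.428·(0.65,2.31) = (0.2382,2.5560)
  v2: (1-0.428)·(-1.74,1.97) + 0.428·(-4.51,4.26) = (-2.9256,2.9501)
  v3: (1-0.428)·(-2.51,-1.21) + 0.428·(-4.79,-4.39) = (-3.4858,-2.5710)
  v4: (1-0.428)·(0.07,-3.54) + 0.428·(0.87,-7.01) = (0.4124,-5.0252)
  v5: (1-0.428)·(3.4,-2.47) + 0.428·(6.27,-5.73) = (4.6284,-3.8653)
  v6: (1-0.428)·(3.28,-0.07) + 0.428·(5.82,-1.84) = (4.3671,-0.8276)
Shoelace sum Σ(x_i·y_{i+1} − x_{i+1}·y_i):
  i=1: 0.2382·2.9501 − -2.9256·2.5560 = +8.1802 (running +8.1802)
  i=2: -2.9256·-2.5710 − -3.4858·2.9501 = +17.8054 (running +25.9856)
  i=3: -3.4858·-5.0252 − 0.4124·-2.5710 = +18.5772 (running +44.5628)
  i=4: 0.4124·-3.8653 − 4.6284·-5.0252 = +21.6642 (running +66.2270)
  i=5: 4.6284·-0.8276 − 4.3671·-3.8653 = +13.0499 (running +79.2769)
  i=6: 4.3671·2.5560 − 0.2382·-0.8276 = +11.3593 (running +90.6362)
Area = |Σ|/2 = |90.6362|/2 = 45.3181

Area at t=0.428: 45.3181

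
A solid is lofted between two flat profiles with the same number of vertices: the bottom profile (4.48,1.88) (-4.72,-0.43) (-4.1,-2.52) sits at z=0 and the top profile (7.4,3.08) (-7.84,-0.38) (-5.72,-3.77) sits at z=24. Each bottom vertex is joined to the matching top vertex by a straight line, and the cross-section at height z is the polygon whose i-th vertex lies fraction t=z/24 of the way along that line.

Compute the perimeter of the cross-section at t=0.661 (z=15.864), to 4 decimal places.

Perimeter at t=0.661: 29.9577

Cross-section at t=0.661: each vertex is (1-t)·p0[i] + t·p1[i].
  v1: (1-0.661)·(4.48,1.88) + 0.661·(7.4,3.08) = (6.4101,2.6732)
  v2: (1-0.661)·(-4.72,-0.43) + 0.661·(-7.84,-0.38) = (-6.7823,-0.3970)
  v3: (1-0.661)·(-4.1,-2.52) + 0.661·(-5.72,-3.77) = (-5.1708,-3.3463)
Perimeter = Σ |v_{i+1} − v_i|:
  edge 1→2: √(-13.1924² + -3.0701²) = 13.5450 (running 13.5450)
  edge 2→3: √(1.6115² + -2.9493²) = 3.3608 (running 16.9058)
  edge 3→1: √(11.5809² + 6.0195²) = 13.0519 (running 29.9577)
Perimeter = 29.9577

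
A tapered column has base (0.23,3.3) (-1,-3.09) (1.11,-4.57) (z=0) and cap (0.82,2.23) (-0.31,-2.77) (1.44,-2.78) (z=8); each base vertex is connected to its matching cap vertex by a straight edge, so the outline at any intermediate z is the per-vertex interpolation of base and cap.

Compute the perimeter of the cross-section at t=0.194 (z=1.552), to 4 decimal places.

Perimeter at t=0.194: 15.9653

Cross-section at t=0.194: each vertex is (1-t)·p0[i] + t·p1[i].
  v1: (1-0.194)·(0.23,3.3) + 0.194·(0.82,2.23) = (0.3445,3.0924)
  v2: (1-0.194)·(-1,-3.09) + 0.194·(-0.31,-2.77) = (-0.8661,-3.0279)
  v3: (1-0.194)·(1.11,-4.57) + 0.194·(1.44,-2.78) = (1.1740,-4.2227)
Perimeter = Σ |v_{i+1} − v_i|:
  edge 1→2: √(-1.2106² + -6.1203²) = 6.2389 (running 6.2389)
  edge 2→3: √(2.0402² + -1.1948²) = 2.3643 (running 8.6032)
  edge 3→1: √(-0.8296² + 7.3152²) = 7.3620 (running 15.9653)
Perimeter = 15.9653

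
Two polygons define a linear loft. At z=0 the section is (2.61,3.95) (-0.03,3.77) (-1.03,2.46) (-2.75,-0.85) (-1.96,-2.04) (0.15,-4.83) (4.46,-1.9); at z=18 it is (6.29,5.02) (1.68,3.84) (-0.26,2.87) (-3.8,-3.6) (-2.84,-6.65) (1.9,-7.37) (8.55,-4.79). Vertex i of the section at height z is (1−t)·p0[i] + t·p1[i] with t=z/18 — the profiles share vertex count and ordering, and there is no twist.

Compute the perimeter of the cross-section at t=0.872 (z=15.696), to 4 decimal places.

Cross-section at t=0.872: each vertex is (1-t)·p0[i] + t·p1[i].
  v1: (1-0.872)·(2.61,3.95) + 0.872·(6.29,5.02) = (5.8190,4.8830)
  v2: (1-0.872)·(-0.03,3.77) + 0.872·(1.68,3.84) = (1.4611,3.8310)
  v3: (1-0.872)·(-1.03,2.46) + 0.872·(-0.26,2.87) = (-0.3586,2.8175)
  v4: (1-0.872)·(-2.75,-0.85) + 0.872·(-3.8,-3.6) = (-3.6656,-3.2480)
  v5: (1-0.872)·(-1.96,-2.04) + 0.872·(-2.84,-6.65) = (-2.7274,-6.0599)
  v6: (1-0.872)·(0.15,-4.83) + 0.872·(1.9,-7.37) = (1.6760,-7.0449)
  v7: (1-0.872)·(4.46,-1.9) + 0.872·(8.55,-4.79) = (8.0265,-4.4201)
Perimeter = Σ |v_{i+1} − v_i|:
  edge 1→2: √(-4.3578² + -1.0520²) = 4.4830 (running 4.4830)
  edge 2→3: √(-1.8197² + -1.0135²) = 2.0829 (running 6.5659)
  edge 3→4: √(-3.3070² + -6.0655²) = 6.9085 (running 13.4744)
  edge 4→5: √(0.9382² + -2.8119²) = 2.9643 (running 16.4387)
  edge 5→6: √(4.4034² + -0.9850²) = 4.5122 (running 20.9509)
  edge 6→7: √(6.3505² + 2.6248²) = 6.8715 (running 27.8224)
  edge 7→1: √(-2.2075² + 9.3031²) = 9.5614 (running 37.3839)
Perimeter = 37.3839

Perimeter at t=0.872: 37.3839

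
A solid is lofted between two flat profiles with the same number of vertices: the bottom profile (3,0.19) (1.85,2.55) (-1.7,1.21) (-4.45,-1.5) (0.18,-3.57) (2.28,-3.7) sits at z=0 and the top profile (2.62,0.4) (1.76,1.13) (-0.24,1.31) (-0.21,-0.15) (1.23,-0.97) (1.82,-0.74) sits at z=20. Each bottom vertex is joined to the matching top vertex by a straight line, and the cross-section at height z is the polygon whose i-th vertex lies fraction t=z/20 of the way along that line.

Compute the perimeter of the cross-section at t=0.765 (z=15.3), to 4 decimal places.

Perimeter at t=0.765: 11.0436

Cross-section at t=0.765: each vertex is (1-t)·p0[i] + t·p1[i].
  v1: (1-0.765)·(3,0.19) + 0.765·(2.62,0.4) = (2.7093,0.3507)
  v2: (1-0.765)·(1.85,2.55) + 0.765·(1.76,1.13) = (1.7812,1.4637)
  v3: (1-0.765)·(-1.7,1.21) + 0.765·(-0.24,1.31) = (-0.5831,1.2865)
  v4: (1-0.765)·(-4.45,-1.5) + 0.765·(-0.21,-0.15) = (-1.2064,-0.4672)
  v5: (1-0.765)·(0.18,-3.57) + 0.765·(1.23,-0.97) = (0.9832,-1.5810)
  v6: (1-0.765)·(2.28,-3.7) + 0.765·(1.82,-0.74) = (1.9281,-1.4356)
Perimeter = Σ |v_{i+1} − v_i|:
  edge 1→2: √(-0.9282² + 1.1130²) = 1.4493 (running 1.4493)
  edge 2→3: √(-2.3643² + -0.1772²) = 2.3709 (running 3.8201)
  edge 3→4: √(-0.6233² + -1.7538²) = 1.8612 (running 5.6814)
  edge 4→5: √(2.1896² + -1.1138²) = 2.4566 (running 8.1380)
  edge 5→6: √(0.9449² + 0.1454²) = 0.9560 (running 9.0940)
  edge 6→1: √(0.7812² + 1.7862²) = 1.9496 (running 11.0436)
Perimeter = 11.0436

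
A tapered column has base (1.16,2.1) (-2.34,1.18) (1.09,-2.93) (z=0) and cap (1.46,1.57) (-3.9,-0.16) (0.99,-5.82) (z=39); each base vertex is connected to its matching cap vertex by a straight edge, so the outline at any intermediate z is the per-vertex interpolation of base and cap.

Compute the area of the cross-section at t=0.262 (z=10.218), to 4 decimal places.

Cross-section at t=0.262: each vertex is (1-t)·p0[i] + t·p1[i].
  v1: (1-0.262)·(1.16,2.1) + 0.262·(1.46,1.57) = (1.2386,1.9611)
  v2: (1-0.262)·(-2.34,1.18) + 0.262·(-3.9,-0.16) = (-2.7487,0.8289)
  v3: (1-0.262)·(1.09,-2.93) + 0.262·(0.99,-5.82) = (1.0638,-3.6872)
Shoelace sum Σ(x_i·y_{i+1} − x_{i+1}·y_i):
  i=1: 1.2386·0.8289 − -2.7487·1.9611 = +6.4173 (running +6.4173)
  i=2: -2.7487·-3.6872 − 1.0638·0.8289 = +9.2532 (running +15.6705)
  i=3: 1.0638·1.9611 − 1.2386·-3.6872 = +6.6532 (running +22.3237)
Area = |Σ|/2 = |22.3237|/2 = 11.1619

Area at t=0.262: 11.1619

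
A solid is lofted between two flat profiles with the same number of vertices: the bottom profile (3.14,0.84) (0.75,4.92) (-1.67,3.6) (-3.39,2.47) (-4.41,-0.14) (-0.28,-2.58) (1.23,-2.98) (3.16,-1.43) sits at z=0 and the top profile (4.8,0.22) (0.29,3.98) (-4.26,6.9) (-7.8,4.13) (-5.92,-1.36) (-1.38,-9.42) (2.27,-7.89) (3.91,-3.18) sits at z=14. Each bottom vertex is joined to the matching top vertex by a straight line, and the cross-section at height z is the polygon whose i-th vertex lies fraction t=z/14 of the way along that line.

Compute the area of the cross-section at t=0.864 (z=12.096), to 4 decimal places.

Cross-section at t=0.864: each vertex is (1-t)·p0[i] + t·p1[i].
  v1: (1-0.864)·(3.14,0.84) + 0.864·(4.8,0.22) = (4.5742,0.3043)
  v2: (1-0.864)·(0.75,4.92) + 0.864·(0.29,3.98) = (0.3526,4.1078)
  v3: (1-0.864)·(-1.67,3.6) + 0.864·(-4.26,6.9) = (-3.9078,6.4512)
  v4: (1-0.864)·(-3.39,2.47) + 0.864·(-7.8,4.13) = (-7.2002,3.9042)
  v5: (1-0.864)·(-4.41,-0.14) + 0.864·(-5.92,-1.36) = (-5.7146,-1.1941)
  v6: (1-0.864)·(-0.28,-2.58) + 0.864·(-1.38,-9.42) = (-1.2304,-8.4898)
  v7: (1-0.864)·(1.23,-2.98) + 0.864·(2.27,-7.89) = (2.1286,-7.2222)
  v8: (1-0.864)·(3.16,-1.43) + 0.864·(3.91,-3.18) = (3.8080,-2.9420)
Shoelace sum Σ(x_i·y_{i+1} − x_{i+1}·y_i):
  i=1: 4.5742·4.1078 − 0.3526·0.3043 = +18.6830 (running +18.6830)
  i=2: 0.3526·6.4512 − -3.9078·4.1078 = +18.3269 (running +37.0098)
  i=3: -3.9078·3.9042 − -7.2002·6.4512 = +31.1934 (running +68.2032)
  i=4: -7.2002·-1.1941 − -5.7146·3.9042 = +30.9090 (running +99.1122)
  i=5: -5.7146·-8.4898 − -1.2304·-1.1941 = +47.0467 (running +146.1589)
  i=6: -1.2304·-7.2222 − 2.1286·-8.4898 = +26.9572 (running +173.1161)
  i=7: 2.1286·-2.9420 − 3.8080·-7.2222 = +21.2401 (running +194.3562)
  i=8: 3.8080·0.3043 − 4.5742·-2.9420 = +14.6163 (running +208.9725)
Area = |Σ|/2 = |208.9725|/2 = 104.4862

Area at t=0.864: 104.4862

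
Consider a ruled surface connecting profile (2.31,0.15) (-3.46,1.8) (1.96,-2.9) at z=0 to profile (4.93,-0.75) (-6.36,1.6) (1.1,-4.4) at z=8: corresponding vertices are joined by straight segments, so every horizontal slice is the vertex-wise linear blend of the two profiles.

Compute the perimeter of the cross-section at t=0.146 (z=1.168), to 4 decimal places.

Cross-section at t=0.146: each vertex is (1-t)·p0[i] + t·p1[i].
  v1: (1-0.146)·(2.31,0.15) + 0.146·(4.93,-0.75) = (2.6925,0.0186)
  v2: (1-0.146)·(-3.46,1.8) + 0.146·(-6.36,1.6) = (-3.8834,1.7708)
  v3: (1-0.146)·(1.96,-2.9) + 0.146·(1.1,-4.4) = (1.8344,-3.1190)
Perimeter = Σ |v_{i+1} − v_i|:
  edge 1→2: √(-6.5759² + 1.7522²) = 6.8054 (running 6.8054)
  edge 2→3: √(5.7178² + -4.8898²) = 7.5236 (running 14.3289)
  edge 3→1: √(0.8581² + 3.1376²) = 3.2528 (running 17.5817)
Perimeter = 17.5817

Perimeter at t=0.146: 17.5817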